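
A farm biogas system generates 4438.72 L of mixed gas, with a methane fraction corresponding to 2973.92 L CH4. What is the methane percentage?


CH4% = V_CH4 / V_total * 100
= 2973.92 / 4438.72 * 100
= 66.9995%

66.9995%


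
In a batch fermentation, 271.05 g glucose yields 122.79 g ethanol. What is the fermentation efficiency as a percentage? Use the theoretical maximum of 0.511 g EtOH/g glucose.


Fermentation efficiency = (actual / (0.511 * glucose)) * 100
= (122.79 / (0.511 * 271.05)) * 100
= 88.6528%

88.6528%


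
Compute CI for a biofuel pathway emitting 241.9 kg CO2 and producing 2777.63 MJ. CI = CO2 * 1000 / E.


CI = CO2 * 1000 / E
= 241.9 * 1000 / 2777.63
= 87.0886 g CO2/MJ

87.0886 g CO2/MJ


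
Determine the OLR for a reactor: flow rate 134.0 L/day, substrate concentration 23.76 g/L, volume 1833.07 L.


OLR = Q * S / V
= 134.0 * 23.76 / 1833.07
= 1.7369 g/L/day

1.7369 g/L/day


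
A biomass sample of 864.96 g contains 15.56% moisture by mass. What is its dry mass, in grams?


Wd = Ww * (1 - MC/100)
= 864.96 * (1 - 15.56/100)
= 730.3722 g

730.3722 g


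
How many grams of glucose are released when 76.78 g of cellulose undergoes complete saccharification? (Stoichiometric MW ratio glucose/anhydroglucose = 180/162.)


glucose = cellulose * 180/162
= 76.78 * 180/162
= 85.3111 g

85.3111 g


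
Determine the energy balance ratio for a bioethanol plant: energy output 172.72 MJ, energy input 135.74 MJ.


EROI = E_out / E_in
= 172.72 / 135.74
= 1.2724

1.2724


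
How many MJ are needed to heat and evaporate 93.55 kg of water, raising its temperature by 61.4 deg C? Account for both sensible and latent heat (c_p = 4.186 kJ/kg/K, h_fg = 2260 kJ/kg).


E = m_water * (4.186 * dT + 2260) / 1000
= 93.55 * (4.186 * 61.4 + 2260) / 1000
= 235.4673 MJ

235.4673 MJ


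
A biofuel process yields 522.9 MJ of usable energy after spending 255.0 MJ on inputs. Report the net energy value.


NEV = E_out - E_in
= 522.9 - 255.0
= 267.9000 MJ

267.9000 MJ


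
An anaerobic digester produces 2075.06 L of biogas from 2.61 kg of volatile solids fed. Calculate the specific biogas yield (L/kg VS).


Y = V / VS
= 2075.06 / 2.61
= 795.0421 L/kg VS

795.0421 L/kg VS


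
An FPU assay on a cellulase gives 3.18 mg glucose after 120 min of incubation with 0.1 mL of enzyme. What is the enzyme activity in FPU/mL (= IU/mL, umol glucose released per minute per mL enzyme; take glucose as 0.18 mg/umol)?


Activity = glucose_mg / (0.18 mg/umol * V_mL * t_min)
= 3.18 / (0.18 * 0.1 * 120)
= 1.4722 FPU/mL

1.4722 FPU/mL


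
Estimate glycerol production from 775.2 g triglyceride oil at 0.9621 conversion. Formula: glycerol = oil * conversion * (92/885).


glycerol = oil * conv * (92/885)
= 775.2 * 0.9621 * 92 / 885
= 77.5316 g

77.5316 g


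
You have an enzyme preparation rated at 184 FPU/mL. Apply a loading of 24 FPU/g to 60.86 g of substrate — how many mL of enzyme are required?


V = dosage * m_sub / activity
V = 24 * 60.86 / 184
V = 7.9383 mL

7.9383 mL


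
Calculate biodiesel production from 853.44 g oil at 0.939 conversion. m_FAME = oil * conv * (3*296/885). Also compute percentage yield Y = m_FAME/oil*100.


m_FAME = oil * conv * (3 * 296 / 885) = oil * conv * (888/885)
= 853.44 * 0.939 * 888 / 885
= 804.0967 g
Y = m_FAME / oil * 100 = conv * (888/885) * 100
= 0.939 * 888 / 885 * 100
= 94.22%

804.0967 g FAME; Y = 94.22%


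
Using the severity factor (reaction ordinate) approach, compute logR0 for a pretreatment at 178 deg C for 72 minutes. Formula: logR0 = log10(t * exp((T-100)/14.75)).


logR0 = log10(t * exp((T - 100) / 14.75))
= log10(72 * exp((178 - 100) / 14.75))
= 4.1539

4.1539


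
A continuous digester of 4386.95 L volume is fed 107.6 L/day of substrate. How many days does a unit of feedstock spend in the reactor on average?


HRT = V / Q
= 4386.95 / 107.6
= 40.7709 days

40.7709 days


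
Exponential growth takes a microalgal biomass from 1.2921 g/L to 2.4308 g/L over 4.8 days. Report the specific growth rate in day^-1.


mu = ln(X2/X1) / dt
= ln(2.4308/1.2921) / 4.8
= 0.1317 per day

0.1317 per day


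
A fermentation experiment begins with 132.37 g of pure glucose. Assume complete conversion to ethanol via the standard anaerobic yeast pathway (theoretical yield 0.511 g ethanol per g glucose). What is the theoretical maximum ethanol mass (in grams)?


Theoretical ethanol yield: m_EtOH = 0.511 * m_glucose
m_EtOH = 0.511 * 132.37 = 67.6411 g

67.6411 g


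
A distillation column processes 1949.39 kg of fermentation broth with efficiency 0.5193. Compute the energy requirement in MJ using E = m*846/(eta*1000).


E = m * 846 / (eta * 1000)
= 1949.39 * 846 / (0.5193 * 1000)
= 3175.7827 MJ

3175.7827 MJ


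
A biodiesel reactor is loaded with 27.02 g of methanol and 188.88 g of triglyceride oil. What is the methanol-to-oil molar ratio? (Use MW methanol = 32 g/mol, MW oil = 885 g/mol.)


Molar ratio = n_MeOH / n_oil = (MeOH/32) / (oil/885) = (MeOH * 885) / (32 * oil)
= (27.02 * 885) / (32 * 188.88)
= 3.9563

3.9563


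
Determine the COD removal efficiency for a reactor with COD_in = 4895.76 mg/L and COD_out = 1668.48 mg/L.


eta = (COD_in - COD_out) / COD_in * 100
= (4895.76 - 1668.48) / 4895.76 * 100
= 65.9199%

65.9199%


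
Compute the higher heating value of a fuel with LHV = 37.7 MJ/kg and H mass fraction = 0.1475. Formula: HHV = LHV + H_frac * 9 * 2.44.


HHV = LHV + H_frac * 9 * 2.44
= 37.7 + 0.1475 * 9 * 2.44
= 40.9391 MJ/kg

40.9391 MJ/kg


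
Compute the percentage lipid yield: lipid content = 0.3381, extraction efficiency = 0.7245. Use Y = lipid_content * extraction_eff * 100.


Y = lipid_content * extraction_eff * 100
= 0.3381 * 0.7245 * 100
= 24.4953%

24.4953%


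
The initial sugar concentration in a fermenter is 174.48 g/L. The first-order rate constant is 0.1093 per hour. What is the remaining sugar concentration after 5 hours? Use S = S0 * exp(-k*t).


S = S0 * exp(-k * t)
S = 174.48 * exp(-0.1093 * 5)
S = 101.0192 g/L

101.0192 g/L


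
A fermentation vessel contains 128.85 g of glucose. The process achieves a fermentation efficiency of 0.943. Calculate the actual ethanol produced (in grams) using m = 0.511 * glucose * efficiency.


Actual ethanol: m = 0.511 * 128.85 * 0.943
m = 62.0893 g

62.0893 g


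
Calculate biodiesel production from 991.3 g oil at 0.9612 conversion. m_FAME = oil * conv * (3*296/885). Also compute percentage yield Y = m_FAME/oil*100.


m_FAME = oil * conv * (3 * 296 / 885) = oil * conv * (888/885)
= 991.3 * 0.9612 * 888 / 885
= 956.0675 g
Y = m_FAME / oil * 100 = conv * (888/885) * 100
= 0.9612 * 888 / 885 * 100
= 96.45%

956.0675 g FAME; Y = 96.45%


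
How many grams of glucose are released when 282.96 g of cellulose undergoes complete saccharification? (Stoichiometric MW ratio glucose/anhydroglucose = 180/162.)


glucose = cellulose * 180/162
= 282.96 * 180/162
= 314.4000 g

314.4000 g


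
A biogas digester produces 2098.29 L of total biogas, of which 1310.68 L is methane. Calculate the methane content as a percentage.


CH4% = V_CH4 / V_total * 100
= 1310.68 / 2098.29 * 100
= 62.4642%

62.4642%


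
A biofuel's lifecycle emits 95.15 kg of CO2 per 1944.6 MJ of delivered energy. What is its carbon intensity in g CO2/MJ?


CI = CO2 * 1000 / E
= 95.15 * 1000 / 1944.6
= 48.9304 g CO2/MJ

48.9304 g CO2/MJ


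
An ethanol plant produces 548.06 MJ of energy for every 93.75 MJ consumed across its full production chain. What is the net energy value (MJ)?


NEV = E_out - E_in
= 548.06 - 93.75
= 454.3100 MJ

454.3100 MJ


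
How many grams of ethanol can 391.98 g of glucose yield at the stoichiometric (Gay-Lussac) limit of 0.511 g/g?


Theoretical ethanol yield: m_EtOH = 0.511 * m_glucose
m_EtOH = 0.511 * 391.98 = 200.3018 g

200.3018 g


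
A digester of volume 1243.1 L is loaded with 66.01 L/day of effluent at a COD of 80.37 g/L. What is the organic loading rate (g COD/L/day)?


OLR = Q * S / V
= 66.01 * 80.37 / 1243.1
= 4.2677 g/L/day

4.2677 g/L/day


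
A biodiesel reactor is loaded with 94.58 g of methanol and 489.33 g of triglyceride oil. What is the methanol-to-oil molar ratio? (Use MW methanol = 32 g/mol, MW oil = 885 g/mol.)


Molar ratio = n_MeOH / n_oil = (MeOH/32) / (oil/885) = (MeOH * 885) / (32 * oil)
= (94.58 * 885) / (32 * 489.33)
= 5.3455

5.3455


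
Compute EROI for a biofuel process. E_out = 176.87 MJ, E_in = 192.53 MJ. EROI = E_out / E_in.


EROI = E_out / E_in
= 176.87 / 192.53
= 0.9187

0.9187


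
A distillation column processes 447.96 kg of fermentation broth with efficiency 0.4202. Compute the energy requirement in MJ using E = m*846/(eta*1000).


E = m * 846 / (eta * 1000)
= 447.96 * 846 / (0.4202 * 1000)
= 901.8900 MJ

901.8900 MJ


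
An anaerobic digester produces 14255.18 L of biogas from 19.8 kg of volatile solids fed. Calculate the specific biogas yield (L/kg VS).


Y = V / VS
= 14255.18 / 19.8
= 719.9586 L/kg VS

719.9586 L/kg VS


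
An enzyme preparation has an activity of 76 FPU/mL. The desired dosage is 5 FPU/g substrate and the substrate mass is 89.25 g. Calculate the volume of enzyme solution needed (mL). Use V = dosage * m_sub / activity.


V = dosage * m_sub / activity
V = 5 * 89.25 / 76
V = 5.8717 mL

5.8717 mL


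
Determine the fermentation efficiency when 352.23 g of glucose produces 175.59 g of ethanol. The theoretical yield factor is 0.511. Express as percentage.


Fermentation efficiency = (actual / (0.511 * glucose)) * 100
= (175.59 / (0.511 * 352.23)) * 100
= 97.5557%

97.5557%


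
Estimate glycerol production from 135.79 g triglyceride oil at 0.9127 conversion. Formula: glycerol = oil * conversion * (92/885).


glycerol = oil * conv * (92/885)
= 135.79 * 0.9127 * 92 / 885
= 12.8837 g

12.8837 g


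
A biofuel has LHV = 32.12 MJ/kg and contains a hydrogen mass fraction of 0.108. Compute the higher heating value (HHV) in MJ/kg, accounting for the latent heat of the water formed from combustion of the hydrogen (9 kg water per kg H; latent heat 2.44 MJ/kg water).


HHV = LHV + H_frac * 9 * 2.44
= 32.12 + 0.108 * 9 * 2.44
= 34.4917 MJ/kg

34.4917 MJ/kg


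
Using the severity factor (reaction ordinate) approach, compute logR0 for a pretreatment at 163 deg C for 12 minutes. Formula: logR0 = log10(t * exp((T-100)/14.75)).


logR0 = log10(t * exp((T - 100) / 14.75))
= log10(12 * exp((163 - 100) / 14.75))
= 2.9341

2.9341


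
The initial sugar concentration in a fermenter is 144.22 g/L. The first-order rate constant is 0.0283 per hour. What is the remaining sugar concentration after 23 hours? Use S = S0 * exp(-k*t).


S = S0 * exp(-k * t)
S = 144.22 * exp(-0.0283 * 23)
S = 75.2217 g/L

75.2217 g/L


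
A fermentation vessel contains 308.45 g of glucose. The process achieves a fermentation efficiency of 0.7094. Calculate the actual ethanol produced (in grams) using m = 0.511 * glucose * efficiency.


Actual ethanol: m = 0.511 * 308.45 * 0.7094
m = 111.8142 g

111.8142 g


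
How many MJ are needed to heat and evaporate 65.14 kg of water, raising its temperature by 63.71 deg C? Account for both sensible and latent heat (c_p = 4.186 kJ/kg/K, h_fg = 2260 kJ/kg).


E = m_water * (4.186 * dT + 2260) / 1000
= 65.14 * (4.186 * 63.71 + 2260) / 1000
= 164.5886 MJ

164.5886 MJ


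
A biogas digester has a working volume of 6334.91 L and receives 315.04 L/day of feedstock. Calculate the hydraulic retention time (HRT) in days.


HRT = V / Q
= 6334.91 / 315.04
= 20.1083 days

20.1083 days


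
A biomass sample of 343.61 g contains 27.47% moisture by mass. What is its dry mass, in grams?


Wd = Ww * (1 - MC/100)
= 343.61 * (1 - 27.47/100)
= 249.2203 g

249.2203 g


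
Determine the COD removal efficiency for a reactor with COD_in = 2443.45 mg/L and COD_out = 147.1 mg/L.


eta = (COD_in - COD_out) / COD_in * 100
= (2443.45 - 147.1) / 2443.45 * 100
= 93.9798%

93.9798%


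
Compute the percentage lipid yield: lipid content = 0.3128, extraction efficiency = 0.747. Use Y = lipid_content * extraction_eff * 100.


Y = lipid_content * extraction_eff * 100
= 0.3128 * 0.747 * 100
= 23.3662%

23.3662%


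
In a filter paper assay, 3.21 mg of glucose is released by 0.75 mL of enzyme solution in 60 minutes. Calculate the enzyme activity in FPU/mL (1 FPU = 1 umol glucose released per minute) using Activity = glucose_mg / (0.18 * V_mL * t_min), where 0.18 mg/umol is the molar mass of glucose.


Activity = glucose_mg / (0.18 mg/umol * V_mL * t_min)
= 3.21 / (0.18 * 0.75 * 60)
= 0.3963 FPU/mL

0.3963 FPU/mL


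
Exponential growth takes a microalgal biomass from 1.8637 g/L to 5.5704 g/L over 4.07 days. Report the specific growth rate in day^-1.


mu = ln(X2/X1) / dt
= ln(5.5704/1.8637) / 4.07
= 0.2690 per day

0.2690 per day


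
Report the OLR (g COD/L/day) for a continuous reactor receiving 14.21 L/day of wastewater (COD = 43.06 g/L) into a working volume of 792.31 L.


OLR = Q * S / V
= 14.21 * 43.06 / 792.31
= 0.7723 g/L/day

0.7723 g/L/day


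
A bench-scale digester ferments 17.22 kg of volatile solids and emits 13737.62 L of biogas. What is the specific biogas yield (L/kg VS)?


Y = V / VS
= 13737.62 / 17.22
= 797.7712 L/kg VS

797.7712 L/kg VS


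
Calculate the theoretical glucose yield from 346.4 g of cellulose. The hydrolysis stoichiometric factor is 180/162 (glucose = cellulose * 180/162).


glucose = cellulose * 180/162
= 346.4 * 180/162
= 384.8889 g

384.8889 g


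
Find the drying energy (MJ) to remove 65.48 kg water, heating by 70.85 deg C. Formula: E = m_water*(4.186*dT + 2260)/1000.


E = m_water * (4.186 * dT + 2260) / 1000
= 65.48 * (4.186 * 70.85 + 2260) / 1000
= 167.4047 MJ

167.4047 MJ


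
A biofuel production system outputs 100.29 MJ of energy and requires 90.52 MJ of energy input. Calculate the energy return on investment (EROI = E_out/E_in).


EROI = E_out / E_in
= 100.29 / 90.52
= 1.1079

1.1079


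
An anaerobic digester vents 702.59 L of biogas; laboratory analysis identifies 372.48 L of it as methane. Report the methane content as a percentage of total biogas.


CH4% = V_CH4 / V_total * 100
= 372.48 / 702.59 * 100
= 53.0153%

53.0153%


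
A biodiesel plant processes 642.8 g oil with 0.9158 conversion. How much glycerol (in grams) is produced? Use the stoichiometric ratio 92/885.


glycerol = oil * conv * (92/885)
= 642.8 * 0.9158 * 92 / 885
= 61.1957 g

61.1957 g


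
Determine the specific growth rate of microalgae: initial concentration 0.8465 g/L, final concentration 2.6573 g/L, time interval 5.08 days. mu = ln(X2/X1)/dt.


mu = ln(X2/X1) / dt
= ln(2.6573/0.8465) / 5.08
= 0.2252 per day

0.2252 per day


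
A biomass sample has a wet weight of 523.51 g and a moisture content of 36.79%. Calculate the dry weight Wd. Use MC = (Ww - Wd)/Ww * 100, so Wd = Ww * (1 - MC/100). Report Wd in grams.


Wd = Ww * (1 - MC/100)
= 523.51 * (1 - 36.79/100)
= 330.9107 g

330.9107 g


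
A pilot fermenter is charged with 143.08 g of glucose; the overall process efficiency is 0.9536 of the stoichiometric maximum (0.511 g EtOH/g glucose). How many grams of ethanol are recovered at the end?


Actual ethanol: m = 0.511 * 143.08 * 0.9536
m = 69.7214 g

69.7214 g


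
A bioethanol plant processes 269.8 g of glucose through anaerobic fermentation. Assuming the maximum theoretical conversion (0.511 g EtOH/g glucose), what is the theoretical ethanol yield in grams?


Theoretical ethanol yield: m_EtOH = 0.511 * m_glucose
m_EtOH = 0.511 * 269.8 = 137.8678 g

137.8678 g


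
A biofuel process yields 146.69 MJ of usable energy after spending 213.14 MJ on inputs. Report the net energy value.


NEV = E_out - E_in
= 146.69 - 213.14
= -66.4500 MJ

-66.4500 MJ


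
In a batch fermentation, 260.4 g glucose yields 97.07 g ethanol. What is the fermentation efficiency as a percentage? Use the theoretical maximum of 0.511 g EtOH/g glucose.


Fermentation efficiency = (actual / (0.511 * glucose)) * 100
= (97.07 / (0.511 * 260.4)) * 100
= 72.9496%

72.9496%


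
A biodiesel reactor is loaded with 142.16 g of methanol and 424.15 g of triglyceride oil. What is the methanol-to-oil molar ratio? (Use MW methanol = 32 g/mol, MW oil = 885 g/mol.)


Molar ratio = n_MeOH / n_oil = (MeOH/32) / (oil/885) = (MeOH * 885) / (32 * oil)
= (142.16 * 885) / (32 * 424.15)
= 9.2694

9.2694


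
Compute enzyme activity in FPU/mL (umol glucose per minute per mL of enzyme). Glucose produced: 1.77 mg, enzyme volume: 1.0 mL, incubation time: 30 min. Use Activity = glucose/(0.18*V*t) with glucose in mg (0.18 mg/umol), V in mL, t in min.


Activity = glucose_mg / (0.18 mg/umol * V_mL * t_min)
= 1.77 / (0.18 * 1.0 * 30)
= 0.3278 FPU/mL

0.3278 FPU/mL


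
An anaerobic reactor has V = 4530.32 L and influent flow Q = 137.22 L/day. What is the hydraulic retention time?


HRT = V / Q
= 4530.32 / 137.22
= 33.0150 days

33.0150 days


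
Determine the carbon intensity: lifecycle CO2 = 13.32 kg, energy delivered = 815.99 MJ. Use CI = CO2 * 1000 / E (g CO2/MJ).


CI = CO2 * 1000 / E
= 13.32 * 1000 / 815.99
= 16.3237 g CO2/MJ

16.3237 g CO2/MJ


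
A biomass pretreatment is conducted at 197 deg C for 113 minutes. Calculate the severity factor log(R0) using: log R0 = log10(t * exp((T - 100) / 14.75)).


logR0 = log10(t * exp((T - 100) / 14.75))
= log10(113 * exp((197 - 100) / 14.75))
= 4.9091

4.9091


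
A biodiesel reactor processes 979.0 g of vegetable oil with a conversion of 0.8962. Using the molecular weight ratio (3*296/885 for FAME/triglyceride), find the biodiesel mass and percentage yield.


m_FAME = oil * conv * (3 * 296 / 885) = oil * conv * (888/885)
= 979.0 * 0.8962 * 888 / 885
= 880.3540 g
Y = m_FAME / oil * 100 = conv * (888/885) * 100
= 0.8962 * 888 / 885 * 100
= 89.92%

880.3540 g FAME; Y = 89.92%


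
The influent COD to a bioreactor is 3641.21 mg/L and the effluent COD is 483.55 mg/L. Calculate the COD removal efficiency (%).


eta = (COD_in - COD_out) / COD_in * 100
= (3641.21 - 483.55) / 3641.21 * 100
= 86.7201%

86.7201%


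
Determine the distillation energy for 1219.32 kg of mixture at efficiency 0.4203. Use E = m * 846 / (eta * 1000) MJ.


E = m * 846 / (eta * 1000)
= 1219.32 * 846 / (0.4203 * 1000)
= 2454.3058 MJ

2454.3058 MJ


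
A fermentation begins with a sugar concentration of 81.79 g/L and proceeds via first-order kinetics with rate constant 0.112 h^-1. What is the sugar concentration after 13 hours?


S = S0 * exp(-k * t)
S = 81.79 * exp(-0.112 * 13)
S = 19.0707 g/L

19.0707 g/L


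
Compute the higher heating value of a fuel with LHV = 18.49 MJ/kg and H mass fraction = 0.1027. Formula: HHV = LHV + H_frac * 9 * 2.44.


HHV = LHV + H_frac * 9 * 2.44
= 18.49 + 0.1027 * 9 * 2.44
= 20.7453 MJ/kg

20.7453 MJ/kg


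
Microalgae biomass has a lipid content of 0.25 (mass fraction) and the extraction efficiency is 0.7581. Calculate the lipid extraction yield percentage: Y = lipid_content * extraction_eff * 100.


Y = lipid_content * extraction_eff * 100
= 0.25 * 0.7581 * 100
= 18.9525%

18.9525%


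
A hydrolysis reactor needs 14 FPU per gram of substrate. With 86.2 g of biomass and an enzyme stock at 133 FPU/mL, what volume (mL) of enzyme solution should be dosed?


V = dosage * m_sub / activity
V = 14 * 86.2 / 133
V = 9.0737 mL

9.0737 mL


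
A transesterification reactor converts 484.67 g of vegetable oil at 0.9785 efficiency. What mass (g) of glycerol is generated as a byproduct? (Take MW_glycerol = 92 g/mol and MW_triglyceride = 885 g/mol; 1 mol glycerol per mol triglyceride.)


glycerol = oil * conv * (92/885)
= 484.67 * 0.9785 * 92 / 885
= 49.3005 g

49.3005 g


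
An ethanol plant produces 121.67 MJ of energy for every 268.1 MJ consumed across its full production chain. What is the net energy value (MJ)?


NEV = E_out - E_in
= 121.67 - 268.1
= -146.4300 MJ

-146.4300 MJ


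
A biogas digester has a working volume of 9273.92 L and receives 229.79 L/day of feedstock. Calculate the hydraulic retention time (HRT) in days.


HRT = V / Q
= 9273.92 / 229.79
= 40.3582 days

40.3582 days


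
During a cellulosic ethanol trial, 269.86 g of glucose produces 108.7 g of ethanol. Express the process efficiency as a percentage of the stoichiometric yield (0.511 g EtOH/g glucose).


Fermentation efficiency = (actual / (0.511 * glucose)) * 100
= (108.7 / (0.511 * 269.86)) * 100
= 78.8261%

78.8261%


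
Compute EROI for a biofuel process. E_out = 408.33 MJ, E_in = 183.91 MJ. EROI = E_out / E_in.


EROI = E_out / E_in
= 408.33 / 183.91
= 2.2203

2.2203


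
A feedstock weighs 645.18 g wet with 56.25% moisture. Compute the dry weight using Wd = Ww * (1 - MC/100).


Wd = Ww * (1 - MC/100)
= 645.18 * (1 - 56.25/100)
= 282.2662 g

282.2662 g


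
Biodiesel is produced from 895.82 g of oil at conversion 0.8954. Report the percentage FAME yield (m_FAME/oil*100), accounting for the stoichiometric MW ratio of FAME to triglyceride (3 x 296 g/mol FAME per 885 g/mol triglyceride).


m_FAME = oil * conv * (3 * 296 / 885) = oil * conv * (888/885)
= 895.82 * 0.8954 * 888 / 885
= 804.8363 g
Y = m_FAME / oil * 100 = conv * (888/885) * 100
= 0.8954 * 888 / 885 * 100
= 89.84%

89.84%


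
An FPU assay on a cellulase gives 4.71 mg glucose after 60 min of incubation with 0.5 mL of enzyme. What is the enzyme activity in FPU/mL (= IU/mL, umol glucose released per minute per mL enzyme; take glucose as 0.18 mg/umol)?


Activity = glucose_mg / (0.18 mg/umol * V_mL * t_min)
= 4.71 / (0.18 * 0.5 * 60)
= 0.8722 FPU/mL

0.8722 FPU/mL


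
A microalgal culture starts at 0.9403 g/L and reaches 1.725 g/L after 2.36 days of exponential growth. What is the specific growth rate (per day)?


mu = ln(X2/X1) / dt
= ln(1.725/0.9403) / 2.36
= 0.2571 per day

0.2571 per day


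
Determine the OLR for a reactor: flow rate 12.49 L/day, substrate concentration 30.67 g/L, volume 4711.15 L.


OLR = Q * S / V
= 12.49 * 30.67 / 4711.15
= 0.0813 g/L/day

0.0813 g/L/day


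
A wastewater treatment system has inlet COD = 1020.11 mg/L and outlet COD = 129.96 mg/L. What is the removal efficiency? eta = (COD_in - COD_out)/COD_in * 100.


eta = (COD_in - COD_out) / COD_in * 100
= (1020.11 - 129.96) / 1020.11 * 100
= 87.2602%

87.2602%


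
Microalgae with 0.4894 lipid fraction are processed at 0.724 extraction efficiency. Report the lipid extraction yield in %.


Y = lipid_content * extraction_eff * 100
= 0.4894 * 0.724 * 100
= 35.4326%

35.4326%


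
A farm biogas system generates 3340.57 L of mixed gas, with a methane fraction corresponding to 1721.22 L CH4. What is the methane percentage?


CH4% = V_CH4 / V_total * 100
= 1721.22 / 3340.57 * 100
= 51.5247%

51.5247%


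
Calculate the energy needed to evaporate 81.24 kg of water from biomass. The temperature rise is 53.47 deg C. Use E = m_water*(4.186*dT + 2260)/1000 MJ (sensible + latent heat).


E = m_water * (4.186 * dT + 2260) / 1000
= 81.24 * (4.186 * 53.47 + 2260) / 1000
= 201.7860 MJ

201.7860 MJ


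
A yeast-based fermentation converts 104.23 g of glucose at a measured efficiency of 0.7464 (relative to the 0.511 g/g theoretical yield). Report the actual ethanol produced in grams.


Actual ethanol: m = 0.511 * 104.23 * 0.7464
m = 39.7544 g

39.7544 g


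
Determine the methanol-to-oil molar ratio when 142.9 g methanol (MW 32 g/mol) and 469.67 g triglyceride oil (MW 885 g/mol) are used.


Molar ratio = n_MeOH / n_oil = (MeOH/32) / (oil/885) = (MeOH * 885) / (32 * oil)
= (142.9 * 885) / (32 * 469.67)
= 8.4146

8.4146


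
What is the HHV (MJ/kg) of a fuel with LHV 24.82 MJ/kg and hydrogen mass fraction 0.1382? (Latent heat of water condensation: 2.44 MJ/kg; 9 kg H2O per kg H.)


HHV = LHV + H_frac * 9 * 2.44
= 24.82 + 0.1382 * 9 * 2.44
= 27.8549 MJ/kg

27.8549 MJ/kg


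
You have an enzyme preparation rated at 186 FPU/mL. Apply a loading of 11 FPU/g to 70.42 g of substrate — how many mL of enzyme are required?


V = dosage * m_sub / activity
V = 11 * 70.42 / 186
V = 4.1646 mL

4.1646 mL


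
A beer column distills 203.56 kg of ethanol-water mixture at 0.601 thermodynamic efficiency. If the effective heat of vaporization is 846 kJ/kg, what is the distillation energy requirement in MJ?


E = m * 846 / (eta * 1000)
= 203.56 * 846 / (0.601 * 1000)
= 286.5420 MJ

286.5420 MJ


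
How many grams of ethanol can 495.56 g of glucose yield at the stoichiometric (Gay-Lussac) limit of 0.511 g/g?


Theoretical ethanol yield: m_EtOH = 0.511 * m_glucose
m_EtOH = 0.511 * 495.56 = 253.2312 g

253.2312 g


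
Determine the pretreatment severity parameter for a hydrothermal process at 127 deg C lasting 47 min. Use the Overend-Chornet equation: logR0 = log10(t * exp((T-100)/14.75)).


logR0 = log10(t * exp((T - 100) / 14.75))
= log10(47 * exp((127 - 100) / 14.75))
= 2.4671

2.4671


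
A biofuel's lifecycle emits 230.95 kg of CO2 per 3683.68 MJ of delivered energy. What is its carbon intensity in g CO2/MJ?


CI = CO2 * 1000 / E
= 230.95 * 1000 / 3683.68
= 62.6955 g CO2/MJ

62.6955 g CO2/MJ


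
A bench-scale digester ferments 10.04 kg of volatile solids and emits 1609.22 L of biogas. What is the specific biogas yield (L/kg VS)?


Y = V / VS
= 1609.22 / 10.04
= 160.2809 L/kg VS

160.2809 L/kg VS


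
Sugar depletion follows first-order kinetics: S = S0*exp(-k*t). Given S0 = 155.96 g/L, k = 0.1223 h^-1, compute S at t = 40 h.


S = S0 * exp(-k * t)
S = 155.96 * exp(-0.1223 * 40)
S = 1.1707 g/L

1.1707 g/L


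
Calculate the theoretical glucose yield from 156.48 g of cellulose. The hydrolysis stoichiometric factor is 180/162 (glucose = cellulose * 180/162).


glucose = cellulose * 180/162
= 156.48 * 180/162
= 173.8667 g

173.8667 g


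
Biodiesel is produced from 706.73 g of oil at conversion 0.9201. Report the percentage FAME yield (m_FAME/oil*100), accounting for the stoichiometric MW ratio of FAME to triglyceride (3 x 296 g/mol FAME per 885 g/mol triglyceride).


m_FAME = oil * conv * (3 * 296 / 885) = oil * conv * (888/885)
= 706.73 * 0.9201 * 888 / 885
= 652.4666 g
Y = m_FAME / oil * 100 = conv * (888/885) * 100
= 0.9201 * 888 / 885 * 100
= 92.32%

92.32%


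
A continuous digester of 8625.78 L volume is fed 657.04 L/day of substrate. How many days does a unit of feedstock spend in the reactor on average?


HRT = V / Q
= 8625.78 / 657.04
= 13.1282 days

13.1282 days


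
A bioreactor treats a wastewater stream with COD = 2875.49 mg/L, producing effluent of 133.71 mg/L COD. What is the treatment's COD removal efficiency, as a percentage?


eta = (COD_in - COD_out) / COD_in * 100
= (2875.49 - 133.71) / 2875.49 * 100
= 95.3500%

95.3500%


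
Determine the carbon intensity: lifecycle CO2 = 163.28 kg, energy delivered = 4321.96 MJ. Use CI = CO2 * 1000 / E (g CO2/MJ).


CI = CO2 * 1000 / E
= 163.28 * 1000 / 4321.96
= 37.7792 g CO2/MJ

37.7792 g CO2/MJ


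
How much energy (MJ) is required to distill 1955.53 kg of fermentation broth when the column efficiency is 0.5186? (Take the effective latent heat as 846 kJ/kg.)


E = m * 846 / (eta * 1000)
= 1955.53 * 846 / (0.5186 * 1000)
= 3190.0856 MJ

3190.0856 MJ


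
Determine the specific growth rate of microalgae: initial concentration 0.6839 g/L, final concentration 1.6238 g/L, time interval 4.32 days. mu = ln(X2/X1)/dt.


mu = ln(X2/X1) / dt
= ln(1.6238/0.6839) / 4.32
= 0.2002 per day

0.2002 per day


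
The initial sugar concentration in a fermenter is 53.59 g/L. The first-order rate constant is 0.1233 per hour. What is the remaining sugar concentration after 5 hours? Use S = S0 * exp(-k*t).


S = S0 * exp(-k * t)
S = 53.59 * exp(-0.1233 * 5)
S = 28.9295 g/L

28.9295 g/L


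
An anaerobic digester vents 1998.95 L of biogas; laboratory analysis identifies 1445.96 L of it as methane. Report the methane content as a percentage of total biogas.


CH4% = V_CH4 / V_total * 100
= 1445.96 / 1998.95 * 100
= 72.3360%

72.3360%


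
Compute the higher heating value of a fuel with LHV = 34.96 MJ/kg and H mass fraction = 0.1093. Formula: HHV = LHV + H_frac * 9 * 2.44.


HHV = LHV + H_frac * 9 * 2.44
= 34.96 + 0.1093 * 9 * 2.44
= 37.3602 MJ/kg

37.3602 MJ/kg


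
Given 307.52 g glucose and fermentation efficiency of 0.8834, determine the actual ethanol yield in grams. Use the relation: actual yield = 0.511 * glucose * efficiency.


Actual ethanol: m = 0.511 * 307.52 * 0.8834
m = 138.8199 g

138.8199 g


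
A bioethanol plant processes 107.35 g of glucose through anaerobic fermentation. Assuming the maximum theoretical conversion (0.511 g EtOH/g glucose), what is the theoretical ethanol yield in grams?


Theoretical ethanol yield: m_EtOH = 0.511 * m_glucose
m_EtOH = 0.511 * 107.35 = 54.8558 g

54.8558 g


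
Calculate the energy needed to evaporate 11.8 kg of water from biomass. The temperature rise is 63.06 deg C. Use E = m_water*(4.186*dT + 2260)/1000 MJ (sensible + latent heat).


E = m_water * (4.186 * dT + 2260) / 1000
= 11.8 * (4.186 * 63.06 + 2260) / 1000
= 29.7828 MJ

29.7828 MJ


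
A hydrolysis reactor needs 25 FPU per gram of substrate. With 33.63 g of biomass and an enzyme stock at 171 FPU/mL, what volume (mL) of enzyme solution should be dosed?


V = dosage * m_sub / activity
V = 25 * 33.63 / 171
V = 4.9167 mL

4.9167 mL


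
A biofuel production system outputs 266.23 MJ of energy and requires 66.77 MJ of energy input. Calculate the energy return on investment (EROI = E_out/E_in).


EROI = E_out / E_in
= 266.23 / 66.77
= 3.9873

3.9873


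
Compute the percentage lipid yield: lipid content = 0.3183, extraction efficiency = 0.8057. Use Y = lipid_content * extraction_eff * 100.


Y = lipid_content * extraction_eff * 100
= 0.3183 * 0.8057 * 100
= 25.6454%

25.6454%


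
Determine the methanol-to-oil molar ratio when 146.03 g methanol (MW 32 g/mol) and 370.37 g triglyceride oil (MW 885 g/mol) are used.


Molar ratio = n_MeOH / n_oil = (MeOH/32) / (oil/885) = (MeOH * 885) / (32 * oil)
= (146.03 * 885) / (32 * 370.37)
= 10.9043

10.9043


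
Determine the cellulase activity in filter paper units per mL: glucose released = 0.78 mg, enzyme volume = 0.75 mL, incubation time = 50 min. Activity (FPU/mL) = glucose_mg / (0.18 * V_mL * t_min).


Activity = glucose_mg / (0.18 mg/umol * V_mL * t_min)
= 0.78 / (0.18 * 0.75 * 50)
= 0.1156 FPU/mL

0.1156 FPU/mL


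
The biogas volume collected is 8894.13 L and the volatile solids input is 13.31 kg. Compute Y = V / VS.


Y = V / VS
= 8894.13 / 13.31
= 668.2292 L/kg VS

668.2292 L/kg VS


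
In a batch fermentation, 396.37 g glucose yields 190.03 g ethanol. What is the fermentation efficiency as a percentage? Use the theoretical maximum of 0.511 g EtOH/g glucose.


Fermentation efficiency = (actual / (0.511 * glucose)) * 100
= (190.03 / (0.511 * 396.37)) * 100
= 93.8211%

93.8211%


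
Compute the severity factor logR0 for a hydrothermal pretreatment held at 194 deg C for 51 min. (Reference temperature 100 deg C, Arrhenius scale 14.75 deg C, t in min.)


logR0 = log10(t * exp((T - 100) / 14.75))
= log10(51 * exp((194 - 100) / 14.75))
= 4.4753

4.4753


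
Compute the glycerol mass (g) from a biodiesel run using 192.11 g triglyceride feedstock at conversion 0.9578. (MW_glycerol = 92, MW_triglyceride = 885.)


glycerol = oil * conv * (92/885)
= 192.11 * 0.9578 * 92 / 885
= 19.1280 g

19.1280 g


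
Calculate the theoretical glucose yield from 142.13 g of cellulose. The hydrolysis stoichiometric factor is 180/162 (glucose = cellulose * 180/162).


glucose = cellulose * 180/162
= 142.13 * 180/162
= 157.9222 g

157.9222 g


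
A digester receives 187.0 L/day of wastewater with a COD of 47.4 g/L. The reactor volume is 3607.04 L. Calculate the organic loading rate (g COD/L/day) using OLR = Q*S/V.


OLR = Q * S / V
= 187.0 * 47.4 / 3607.04
= 2.4574 g/L/day

2.4574 g/L/day


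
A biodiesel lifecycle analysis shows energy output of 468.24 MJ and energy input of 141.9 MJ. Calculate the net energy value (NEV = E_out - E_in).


NEV = E_out - E_in
= 468.24 - 141.9
= 326.3400 MJ

326.3400 MJ


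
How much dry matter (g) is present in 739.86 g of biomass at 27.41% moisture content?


Wd = Ww * (1 - MC/100)
= 739.86 * (1 - 27.41/100)
= 537.0644 g

537.0644 g


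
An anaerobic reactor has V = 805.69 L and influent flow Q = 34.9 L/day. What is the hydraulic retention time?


HRT = V / Q
= 805.69 / 34.9
= 23.0857 days

23.0857 days


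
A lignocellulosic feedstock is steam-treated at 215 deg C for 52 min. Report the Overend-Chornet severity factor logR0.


logR0 = log10(t * exp((T - 100) / 14.75))
= log10(52 * exp((215 - 100) / 14.75))
= 5.1020

5.1020


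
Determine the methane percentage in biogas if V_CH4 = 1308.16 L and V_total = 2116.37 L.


CH4% = V_CH4 / V_total * 100
= 1308.16 / 2116.37 * 100
= 61.8115%

61.8115%


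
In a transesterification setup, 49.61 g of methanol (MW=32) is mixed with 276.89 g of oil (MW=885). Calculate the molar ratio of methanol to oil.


Molar ratio = n_MeOH / n_oil = (MeOH/32) / (oil/885) = (MeOH * 885) / (32 * oil)
= (49.61 * 885) / (32 * 276.89)
= 4.9551

4.9551


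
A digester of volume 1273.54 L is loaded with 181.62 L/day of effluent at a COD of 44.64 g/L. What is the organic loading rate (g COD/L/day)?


OLR = Q * S / V
= 181.62 * 44.64 / 1273.54
= 6.3661 g/L/day

6.3661 g/L/day


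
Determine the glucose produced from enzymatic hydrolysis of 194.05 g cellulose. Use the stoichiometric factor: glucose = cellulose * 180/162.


glucose = cellulose * 180/162
= 194.05 * 180/162
= 215.6111 g

215.6111 g


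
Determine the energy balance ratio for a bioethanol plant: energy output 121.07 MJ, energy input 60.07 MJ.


EROI = E_out / E_in
= 121.07 / 60.07
= 2.0155

2.0155


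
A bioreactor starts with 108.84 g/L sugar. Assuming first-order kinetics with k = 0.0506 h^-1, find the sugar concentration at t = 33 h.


S = S0 * exp(-k * t)
S = 108.84 * exp(-0.0506 * 33)
S = 20.4929 g/L

20.4929 g/L


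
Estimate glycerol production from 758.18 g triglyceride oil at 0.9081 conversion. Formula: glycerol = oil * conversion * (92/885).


glycerol = oil * conv * (92/885)
= 758.18 * 0.9081 * 92 / 885
= 71.5732 g

71.5732 g


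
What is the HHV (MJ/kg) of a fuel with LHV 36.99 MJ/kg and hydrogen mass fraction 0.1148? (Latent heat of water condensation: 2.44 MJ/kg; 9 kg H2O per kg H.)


HHV = LHV + H_frac * 9 * 2.44
= 36.99 + 0.1148 * 9 * 2.44
= 39.5110 MJ/kg

39.5110 MJ/kg


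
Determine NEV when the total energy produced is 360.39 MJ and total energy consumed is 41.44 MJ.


NEV = E_out - E_in
= 360.39 - 41.44
= 318.9500 MJ

318.9500 MJ


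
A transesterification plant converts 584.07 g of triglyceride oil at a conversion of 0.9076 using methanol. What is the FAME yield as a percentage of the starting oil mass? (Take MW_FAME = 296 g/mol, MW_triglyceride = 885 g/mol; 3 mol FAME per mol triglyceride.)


m_FAME = oil * conv * (3 * 296 / 885) = oil * conv * (888/885)
= 584.07 * 0.9076 * 888 / 885
= 531.8989 g
Y = m_FAME / oil * 100 = conv * (888/885) * 100
= 0.9076 * 888 / 885 * 100
= 91.07%

91.07%


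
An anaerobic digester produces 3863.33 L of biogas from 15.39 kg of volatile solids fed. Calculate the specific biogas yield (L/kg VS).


Y = V / VS
= 3863.33 / 15.39
= 251.0286 L/kg VS

251.0286 L/kg VS


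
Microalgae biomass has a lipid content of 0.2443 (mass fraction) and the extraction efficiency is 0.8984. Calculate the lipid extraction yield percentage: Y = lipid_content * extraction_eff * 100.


Y = lipid_content * extraction_eff * 100
= 0.2443 * 0.8984 * 100
= 21.9479%

21.9479%


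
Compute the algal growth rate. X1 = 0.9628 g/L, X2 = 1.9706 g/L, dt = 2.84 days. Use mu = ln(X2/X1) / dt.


mu = ln(X2/X1) / dt
= ln(1.9706/0.9628) / 2.84
= 0.2522 per day

0.2522 per day


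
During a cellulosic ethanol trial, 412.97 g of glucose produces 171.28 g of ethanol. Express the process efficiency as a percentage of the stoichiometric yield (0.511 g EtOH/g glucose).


Fermentation efficiency = (actual / (0.511 * glucose)) * 100
= (171.28 / (0.511 * 412.97)) * 100
= 81.1647%

81.1647%


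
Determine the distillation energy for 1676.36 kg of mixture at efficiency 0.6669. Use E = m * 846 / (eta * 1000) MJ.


E = m * 846 / (eta * 1000)
= 1676.36 * 846 / (0.6669 * 1000)
= 2126.5565 MJ

2126.5565 MJ


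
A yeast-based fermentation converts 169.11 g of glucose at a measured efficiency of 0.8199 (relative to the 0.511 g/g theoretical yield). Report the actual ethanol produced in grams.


Actual ethanol: m = 0.511 * 169.11 * 0.8199
m = 70.8518 g

70.8518 g


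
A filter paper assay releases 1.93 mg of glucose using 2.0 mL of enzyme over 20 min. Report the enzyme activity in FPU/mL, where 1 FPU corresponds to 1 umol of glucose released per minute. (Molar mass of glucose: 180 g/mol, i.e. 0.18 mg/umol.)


Activity = glucose_mg / (0.18 mg/umol * V_mL * t_min)
= 1.93 / (0.18 * 2.0 * 20)
= 0.2681 FPU/mL

0.2681 FPU/mL


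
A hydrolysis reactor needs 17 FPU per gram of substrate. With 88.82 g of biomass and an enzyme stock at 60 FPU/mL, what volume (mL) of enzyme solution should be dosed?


V = dosage * m_sub / activity
V = 17 * 88.82 / 60
V = 25.1657 mL

25.1657 mL


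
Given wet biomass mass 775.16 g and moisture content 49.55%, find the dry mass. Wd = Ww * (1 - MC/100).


Wd = Ww * (1 - MC/100)
= 775.16 * (1 - 49.55/100)
= 391.0682 g

391.0682 g


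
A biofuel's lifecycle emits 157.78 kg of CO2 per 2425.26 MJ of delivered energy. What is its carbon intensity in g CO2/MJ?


CI = CO2 * 1000 / E
= 157.78 * 1000 / 2425.26
= 65.0569 g CO2/MJ

65.0569 g CO2/MJ


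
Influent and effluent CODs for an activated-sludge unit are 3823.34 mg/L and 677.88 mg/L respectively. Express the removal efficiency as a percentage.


eta = (COD_in - COD_out) / COD_in * 100
= (3823.34 - 677.88) / 3823.34 * 100
= 82.2700%

82.2700%


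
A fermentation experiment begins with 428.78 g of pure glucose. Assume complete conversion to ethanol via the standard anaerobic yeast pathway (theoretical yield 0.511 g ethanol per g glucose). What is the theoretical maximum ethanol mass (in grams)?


Theoretical ethanol yield: m_EtOH = 0.511 * m_glucose
m_EtOH = 0.511 * 428.78 = 219.1066 g

219.1066 g


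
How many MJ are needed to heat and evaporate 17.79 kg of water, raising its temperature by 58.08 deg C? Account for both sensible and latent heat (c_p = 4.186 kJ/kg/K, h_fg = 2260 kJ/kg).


E = m_water * (4.186 * dT + 2260) / 1000
= 17.79 * (4.186 * 58.08 + 2260) / 1000
= 44.5306 MJ

44.5306 MJ


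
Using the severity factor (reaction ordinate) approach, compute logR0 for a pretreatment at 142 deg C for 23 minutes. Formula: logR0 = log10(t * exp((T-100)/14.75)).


logR0 = log10(t * exp((T - 100) / 14.75))
= log10(23 * exp((142 - 100) / 14.75))
= 2.5984

2.5984


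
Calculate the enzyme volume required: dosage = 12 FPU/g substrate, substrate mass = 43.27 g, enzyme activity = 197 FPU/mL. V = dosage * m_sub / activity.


V = dosage * m_sub / activity
V = 12 * 43.27 / 197
V = 2.6357 mL

2.6357 mL


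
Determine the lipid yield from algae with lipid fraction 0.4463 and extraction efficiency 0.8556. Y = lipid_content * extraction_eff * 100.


Y = lipid_content * extraction_eff * 100
= 0.4463 * 0.8556 * 100
= 38.1854%

38.1854%


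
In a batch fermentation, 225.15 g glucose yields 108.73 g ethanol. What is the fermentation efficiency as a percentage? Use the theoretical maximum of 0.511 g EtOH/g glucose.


Fermentation efficiency = (actual / (0.511 * glucose)) * 100
= (108.73 / (0.511 * 225.15)) * 100
= 94.5054%

94.5054%
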